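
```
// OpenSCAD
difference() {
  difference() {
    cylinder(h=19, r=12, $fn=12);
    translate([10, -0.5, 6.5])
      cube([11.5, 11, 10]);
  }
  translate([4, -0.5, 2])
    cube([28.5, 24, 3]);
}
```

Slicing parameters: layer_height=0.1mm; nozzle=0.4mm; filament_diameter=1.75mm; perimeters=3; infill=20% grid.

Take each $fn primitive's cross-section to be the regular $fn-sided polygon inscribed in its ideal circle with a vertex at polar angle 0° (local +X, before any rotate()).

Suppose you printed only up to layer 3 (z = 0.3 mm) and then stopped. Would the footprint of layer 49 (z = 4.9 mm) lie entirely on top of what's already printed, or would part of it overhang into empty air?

Compare the two slices. At z = 0.3: the r=12 cylinder gives a regular 12-gon of circumradius 12 (constant along its height) (area = (12/2)·12.000²·sin(360°/12) = 432.00 mm²); the cube at (10, -0.5) is not intersected at this z (z outside [6.5, 16.5]); Subtracting the remaining from the first: none of the subtracted shapes is present at this height, so the r=12 cylinder is unchanged — area = 432.00 mm²; the cube at (4, -0.5) is absent (z outside [2, 5]); Subtracting the remaining from the first: none of the subtracted shapes is present at this height, so the result so far is unchanged — area = 432.00 mm². At z = 4.9: the r=12 cylinder contributes a regular 12-gon of circumradius 12 (area = (12/2)·12.000²·sin(360°/12) = 432.00 mm²); the cube at (10, -0.5) does not reach this height (z outside [6.5, 16.5]); Subtracting the remaining from the first: none of the subtracted shapes is present at this height, so the r=12 cylinder is unchanged — area = 432.00 mm²; the 28.5×24 cube at (4, -0.5) contributes its full rectangle (area 684.00 mm²); After the difference (first − rest): starting from the result so far (432.00 mm²), the 28.5×24 cube at (4, -0.5) partially overlaps it — only the 66.11 mm² overlap (of its 684.00 mm²) is removed, clipping the outline — area = 365.89 mm². Checking containment: the cross-section at z = 4.9 is a subset of the cross-section at z = 0.3.

entirely on top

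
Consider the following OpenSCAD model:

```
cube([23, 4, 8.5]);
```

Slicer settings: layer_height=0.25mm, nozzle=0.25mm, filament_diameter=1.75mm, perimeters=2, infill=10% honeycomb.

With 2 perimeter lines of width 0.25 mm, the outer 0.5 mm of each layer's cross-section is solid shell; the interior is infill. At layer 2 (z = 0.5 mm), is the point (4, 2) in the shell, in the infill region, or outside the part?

infill

At z = 0.5 mm: the cube is present — its section is the full 23×4 rectangle. Overall, the cross-section is a single solid region. The nearest boundary edge runs (0.00, 0.00)→(23.00, 0.00); distance from the point to it = 2.00 mm. The point is inside the cross-section and 2.00 mm from the nearest boundary — more than the 0.5 mm shell width (2 × 0.25), so it's in the infill interior.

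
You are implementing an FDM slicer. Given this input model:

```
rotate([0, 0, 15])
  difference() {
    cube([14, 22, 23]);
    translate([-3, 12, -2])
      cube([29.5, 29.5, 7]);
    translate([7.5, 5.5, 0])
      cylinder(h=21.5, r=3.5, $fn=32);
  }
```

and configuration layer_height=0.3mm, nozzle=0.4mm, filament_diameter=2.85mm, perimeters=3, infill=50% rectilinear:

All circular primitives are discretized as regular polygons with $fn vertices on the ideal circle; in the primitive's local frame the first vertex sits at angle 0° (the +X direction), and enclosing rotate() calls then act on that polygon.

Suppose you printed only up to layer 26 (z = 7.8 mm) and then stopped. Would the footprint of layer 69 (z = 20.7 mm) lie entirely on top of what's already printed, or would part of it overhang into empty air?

Compare the two slices. At z = 7.8: the 14×22 cube contributes its full rectangle (area 308.00 mm²); the cube at (-3, 12) is not intersected at this z (z outside [-2, 5]); the r=3.5 cylinder at (7.5, 5.5) gives a regular 32-gon of circumradius 3.5 (constant along its height) (area = (32/2)·3.500²·sin(360°/32) = 38.24 mm²); Subtracting the remaining from the first: starting from the 14×22 cube (308.00 mm²), the r=3.5 cylinder at (7.5, 5.5) lies wholly inside it (removes its full 38.24 mm² and its 21.96 mm outline becomes a hole wall) — area = 269.76 mm²; (whole slice rotated 15° about Z — lengths, areas and connectivity unchanged). At z = 20.7: the cube is present — its section is the full 14×22 rectangle (area 308.00 mm²); the cube at (-3, 12) does not reach this height (z outside [-2, 5]); the cylinder at (7.5, 5.5): section is a regular 32-gon, circumradius r=3.5 (area = (32/2)·3.500²·sin(360°/32) = 38.24 mm²); Taking the first minus the rest: starting from the 14×22 cube (308.00 mm²), the r=3.5 cylinder at (7.5, 5.5) lies wholly inside it (removes its full 38.24 mm² and its 21.96 mm outline becomes a hole wall) — area = 269.76 mm²; (whole slice rotated 15° about Z — lengths, areas and connectivity unchanged). Checking containment: the cross-section at z = 20.7 is a subset of the cross-section at z = 7.8.

entirely on top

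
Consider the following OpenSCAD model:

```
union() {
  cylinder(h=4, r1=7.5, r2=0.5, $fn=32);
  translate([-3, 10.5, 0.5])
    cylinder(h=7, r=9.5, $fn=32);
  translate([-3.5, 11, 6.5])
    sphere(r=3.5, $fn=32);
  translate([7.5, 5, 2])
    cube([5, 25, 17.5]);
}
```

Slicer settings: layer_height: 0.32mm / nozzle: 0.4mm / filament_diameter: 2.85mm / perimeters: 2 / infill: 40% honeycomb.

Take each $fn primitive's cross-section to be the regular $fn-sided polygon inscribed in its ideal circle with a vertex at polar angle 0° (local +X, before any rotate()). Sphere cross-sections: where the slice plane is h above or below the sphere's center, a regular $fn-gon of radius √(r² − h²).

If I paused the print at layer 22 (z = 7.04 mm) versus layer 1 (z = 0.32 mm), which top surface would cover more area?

Layer 22 (z = 7.04): the cone is not intersected at this z (z outside [0, 4]); the r=9.5 cylinder at (-3, 10.5) contributes a regular 32-gon of circumradius 9.5 (area = (32/2)·9.500²·sin(360°/32) = 281.71 mm²); the sphere at (-3.5, 11): section is a regular 32-gon, circumradius = √(r²−h²) = √(3.5²−0.54²) = 3.458 (area = (32/2)·3.458²·sin(360°/32) = 37.33 mm²); the 5×25 cube at (7.5, 5) contributes its full rectangle (area 125.00 mm²); Merging all regions: the regions partially overlap — summed areas 444.04 mm² minus the doubly-counted overlap 37.33 mm² gives 406.71 mm² — area = 406.71 mm². So its area = 406.71 mm². Layer 1 (z = 0.32): the cone contributes a regular 32-gon of circumradius 6.940 (interpolated between r1=7.5 and r2=0.5 at t=0.080) (area = (32/2)·6.940²·sin(360°/32) = 150.34 mm²); the cylinder at (-3, 10.5) is not intersected at this z (z outside [0.5, 7.5]); the sphere at (-3.5, 11) is not intersected at this z (|z−center|=6.180 > r=3.5); the cube at (7.5, 5) does not reach this height (z outside [2, 19.5]); Taking the union: only the cone is present, so the union is just that shape — area = 150.34 mm². So its area = 150.34 mm². Layer 22 is larger (406.71 vs 150.34 mm²).

layer 22 (z = 7.04 mm)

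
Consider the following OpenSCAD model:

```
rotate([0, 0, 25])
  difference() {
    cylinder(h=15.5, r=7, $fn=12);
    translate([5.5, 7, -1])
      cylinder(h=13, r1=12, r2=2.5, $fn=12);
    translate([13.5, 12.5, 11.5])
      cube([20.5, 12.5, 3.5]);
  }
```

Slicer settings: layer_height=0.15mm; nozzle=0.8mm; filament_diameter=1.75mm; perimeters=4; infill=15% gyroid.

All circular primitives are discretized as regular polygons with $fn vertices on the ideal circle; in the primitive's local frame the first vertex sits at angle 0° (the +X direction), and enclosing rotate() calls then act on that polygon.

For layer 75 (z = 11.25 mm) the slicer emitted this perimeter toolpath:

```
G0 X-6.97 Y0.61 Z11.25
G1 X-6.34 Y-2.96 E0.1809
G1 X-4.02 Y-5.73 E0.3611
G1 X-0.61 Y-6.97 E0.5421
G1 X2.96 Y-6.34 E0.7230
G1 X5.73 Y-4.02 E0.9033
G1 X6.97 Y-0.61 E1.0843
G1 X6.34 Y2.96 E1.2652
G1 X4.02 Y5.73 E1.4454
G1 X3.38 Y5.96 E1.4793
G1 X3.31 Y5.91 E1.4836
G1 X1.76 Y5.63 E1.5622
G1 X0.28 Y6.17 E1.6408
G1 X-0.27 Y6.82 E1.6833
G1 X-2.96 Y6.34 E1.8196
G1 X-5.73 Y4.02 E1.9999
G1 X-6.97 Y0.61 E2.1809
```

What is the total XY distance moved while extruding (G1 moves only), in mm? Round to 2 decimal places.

43.71 mm

Sum the Euclidean lengths of each G1 segment: total = 43.71 mm.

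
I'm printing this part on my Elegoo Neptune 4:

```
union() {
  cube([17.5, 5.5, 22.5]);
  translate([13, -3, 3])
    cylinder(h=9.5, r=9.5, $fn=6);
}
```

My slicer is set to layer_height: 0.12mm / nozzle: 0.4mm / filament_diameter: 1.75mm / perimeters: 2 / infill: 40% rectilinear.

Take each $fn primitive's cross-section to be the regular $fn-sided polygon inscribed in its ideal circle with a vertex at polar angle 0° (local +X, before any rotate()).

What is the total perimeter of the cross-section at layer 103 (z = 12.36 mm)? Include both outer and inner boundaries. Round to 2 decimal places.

70.22 mm

At z = 12.36 mm: the cube (footprint 17.5×5.5) is included at this height (perimeter 46.00 mm); the cylinder at (13, -3): section is a regular 6-gon, circumradius r=9.5 (perimeter = 2·6·9.500·sin(180°/6) = 57.00 mm); Combining (union): the regions partially overlap (shared area 56.24 mm²), so the edge portions inside another operand are dropped and the merged outline is re-measured after clipping — boundary = 70.22 mm. Overall, the cross-section is a single solid region. Total boundary length (outer) = 70.22 mm.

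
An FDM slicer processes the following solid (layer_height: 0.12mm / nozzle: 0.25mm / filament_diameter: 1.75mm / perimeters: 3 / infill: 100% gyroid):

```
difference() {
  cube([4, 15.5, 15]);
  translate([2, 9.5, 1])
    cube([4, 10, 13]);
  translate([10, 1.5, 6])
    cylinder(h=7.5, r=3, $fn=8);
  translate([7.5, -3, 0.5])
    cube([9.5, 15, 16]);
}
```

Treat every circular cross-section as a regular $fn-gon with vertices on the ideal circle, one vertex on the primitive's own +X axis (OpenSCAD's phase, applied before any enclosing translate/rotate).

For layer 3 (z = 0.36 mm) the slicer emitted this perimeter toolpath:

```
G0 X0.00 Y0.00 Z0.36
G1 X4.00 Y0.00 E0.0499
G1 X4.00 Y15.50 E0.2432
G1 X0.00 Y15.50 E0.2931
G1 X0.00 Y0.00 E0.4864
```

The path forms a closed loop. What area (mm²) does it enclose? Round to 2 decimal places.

Apply the shoelace formula to the sequence of (X, Y) vertices; enclosed area = 62.00 mm².

62.00 mm²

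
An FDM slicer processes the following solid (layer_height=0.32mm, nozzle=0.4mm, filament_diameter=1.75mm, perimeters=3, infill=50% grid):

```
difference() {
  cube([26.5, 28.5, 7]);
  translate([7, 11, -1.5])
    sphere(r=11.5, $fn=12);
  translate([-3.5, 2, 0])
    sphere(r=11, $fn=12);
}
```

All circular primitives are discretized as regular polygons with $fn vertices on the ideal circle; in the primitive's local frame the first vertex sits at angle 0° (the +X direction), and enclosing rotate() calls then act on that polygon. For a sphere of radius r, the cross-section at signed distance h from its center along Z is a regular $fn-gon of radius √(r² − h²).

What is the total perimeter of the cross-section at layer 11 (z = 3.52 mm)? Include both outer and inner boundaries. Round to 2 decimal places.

126.77 mm

At z = 3.52 mm: the cube is present — its section is the full 26.5×28.5 rectangle (perimeter 110.00 mm); the r=11.5 sphere at (7, 11) contributes a regular 12-gon of circumradius √(11.5²−5.02²) = 10.346 (perimeter = 2·12·10.346·sin(180°/12) = 64.27 mm); the r=11 sphere at (-3.5, 2) slices to a regular 12-gon of circumradius 10.422 (√(r²−h²) with h=3.52 from center) (perimeter = 2·12·10.422·sin(180°/12) = 64.74 mm); Taking the first minus the rest: starting from the 26.5×28.5 cube, the r=11.5 sphere at (7, 11) partially overlaps it — only the 289.85 mm² overlap (of its 321.15 mm²) is removed, clipping the outline; the r=11 sphere at (-3.5, 2) partially overlaps it — only the 11.99 mm² overlap (of its 325.83 mm²) is removed, clipping the outline — boundary = 126.77 mm. Overall, the cross-section is a single solid region. Total boundary length (outer) = 126.77 mm.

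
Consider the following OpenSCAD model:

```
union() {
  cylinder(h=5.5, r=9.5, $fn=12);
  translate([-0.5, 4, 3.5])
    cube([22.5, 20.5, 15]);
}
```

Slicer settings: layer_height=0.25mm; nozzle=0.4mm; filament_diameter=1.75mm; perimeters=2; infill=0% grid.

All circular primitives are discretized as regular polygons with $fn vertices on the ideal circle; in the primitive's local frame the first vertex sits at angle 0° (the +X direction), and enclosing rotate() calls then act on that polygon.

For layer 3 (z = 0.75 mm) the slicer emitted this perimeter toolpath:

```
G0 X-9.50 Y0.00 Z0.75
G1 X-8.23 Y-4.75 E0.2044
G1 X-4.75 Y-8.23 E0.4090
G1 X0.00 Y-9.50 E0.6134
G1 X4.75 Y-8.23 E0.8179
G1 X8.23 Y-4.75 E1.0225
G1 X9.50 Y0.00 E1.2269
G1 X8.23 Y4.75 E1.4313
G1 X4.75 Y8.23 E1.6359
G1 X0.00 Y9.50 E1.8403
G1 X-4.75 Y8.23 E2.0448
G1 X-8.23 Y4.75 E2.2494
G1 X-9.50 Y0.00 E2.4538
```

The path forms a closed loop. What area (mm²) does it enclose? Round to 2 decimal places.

Apply the shoelace formula to the sequence of (X, Y) vertices; enclosed area = 270.84 mm².

270.84 mm²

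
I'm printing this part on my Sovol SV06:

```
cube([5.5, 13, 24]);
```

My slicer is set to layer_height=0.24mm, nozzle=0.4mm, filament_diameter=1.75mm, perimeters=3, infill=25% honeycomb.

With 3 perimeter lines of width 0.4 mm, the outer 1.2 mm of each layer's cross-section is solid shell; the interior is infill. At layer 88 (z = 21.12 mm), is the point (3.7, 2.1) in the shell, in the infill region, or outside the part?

At z = 21.12 mm: the cube (footprint 5.5×13) is included at this height. Overall, the cross-section is a single solid region. The nearest boundary edge runs (5.50, 0.00)→(5.50, 13.00); distance from the point to it = 1.80 mm. The point is inside the cross-section and 1.80 mm from the nearest boundary — more than the 1.2 mm shell width (3 × 0.4), so it's in the infill interior.

infill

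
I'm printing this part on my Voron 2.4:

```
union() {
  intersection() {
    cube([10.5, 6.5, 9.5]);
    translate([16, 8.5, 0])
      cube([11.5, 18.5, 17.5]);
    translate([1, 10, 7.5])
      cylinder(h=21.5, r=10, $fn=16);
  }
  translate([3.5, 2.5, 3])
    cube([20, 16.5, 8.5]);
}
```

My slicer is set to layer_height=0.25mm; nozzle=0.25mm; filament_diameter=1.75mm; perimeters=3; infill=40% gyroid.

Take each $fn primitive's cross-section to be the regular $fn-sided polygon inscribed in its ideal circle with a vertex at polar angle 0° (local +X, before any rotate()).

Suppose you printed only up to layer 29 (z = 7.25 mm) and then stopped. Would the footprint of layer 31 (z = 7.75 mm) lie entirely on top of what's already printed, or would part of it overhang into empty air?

Compare the two slices. At z = 7.25: the cube is present — its section is the full 10.5×6.5 rectangle (area 68.25 mm²); the 11.5×18.5 cube at (16, 8.5) contributes its full rectangle (area 212.75 mm²); the cylinder at (1, 10) is absent (z outside [7.5, 29]); Keeping only the common overlap: at least one operand is absent at this height, so nothing remains; the cube at (3.5, 2.5) (footprint 20×16.5) is included at this height (area 330.00 mm²); Merging all regions: only the 20×16.5 cube at (3.5, 2.5) is present, so the union is just that shape — area = 330.00 mm². At z = 7.75: the 10.5×6.5 cube contributes its full rectangle (area 68.25 mm²); the cube at (16, 8.5) (footprint 11.5×18.5) is included at this height (area 212.75 mm²); the cylinder at (1, 10): section is a regular 16-gon, circumradius r=10 (area = (16/2)·10.000²·sin(360°/16) = 306.15 mm²); Taking the intersection: the 11.5×18.5 cube at (16, 8.5) does not overlap the 10.5×6.5 cube (empty); the r=10 cylinder at (1, 10) does not overlap the running intersection (empty) — nothing remains; the cube at (3.5, 2.5) (footprint 20×16.5) is included at this height (area 330.00 mm²); Taking the union: only the 20×16.5 cube at (3.5, 2.5) is present, so the union is just that shape — area = 330.00 mm². Checking containment: the cross-section at z = 7.75 is a subset of the cross-section at z = 7.25.

entirely on top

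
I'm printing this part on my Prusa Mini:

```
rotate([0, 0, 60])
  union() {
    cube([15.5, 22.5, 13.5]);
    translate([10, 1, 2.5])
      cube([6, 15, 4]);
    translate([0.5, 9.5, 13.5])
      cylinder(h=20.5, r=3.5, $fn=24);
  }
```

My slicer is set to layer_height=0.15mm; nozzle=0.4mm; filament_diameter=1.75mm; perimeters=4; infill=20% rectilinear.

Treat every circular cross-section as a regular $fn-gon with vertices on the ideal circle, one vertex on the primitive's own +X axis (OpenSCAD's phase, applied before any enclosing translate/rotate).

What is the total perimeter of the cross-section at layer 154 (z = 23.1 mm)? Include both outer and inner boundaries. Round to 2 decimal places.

21.93 mm

At z = 23.1 mm: the cube does not reach this height (z outside [0, 13.5]); the cube at (10, 1) does not reach this height (z outside [2.5, 6.5]); the r=3.5 cylinder at (0.5, 9.5) contributes a regular 24-gon of circumradius 3.5 (perimeter = 2·24·3.500·sin(180°/24) = 21.93 mm); Merging all regions: only the r=3.5 cylinder at (0.5, 9.5) is present, so the union is just that shape — boundary = 21.93 mm; (rotated 60° about Z; rotation is an isometry so areas/perimeters/island counts are preserved). Overall, the cross-section is a single solid region. Total boundary length (outer) = 21.93 mm.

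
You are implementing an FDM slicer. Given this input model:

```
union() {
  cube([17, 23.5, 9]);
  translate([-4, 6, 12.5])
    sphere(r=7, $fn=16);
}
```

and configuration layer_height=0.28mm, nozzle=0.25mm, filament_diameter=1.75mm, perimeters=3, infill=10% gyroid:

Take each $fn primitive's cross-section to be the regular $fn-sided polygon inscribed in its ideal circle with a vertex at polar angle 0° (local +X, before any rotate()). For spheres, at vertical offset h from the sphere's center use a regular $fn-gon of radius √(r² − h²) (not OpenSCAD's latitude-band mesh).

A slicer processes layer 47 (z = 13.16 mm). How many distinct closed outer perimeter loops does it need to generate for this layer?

At z = 13.16 mm: the cube is not intersected at this z (z outside [0, 9]); the sphere at (-4, 6): section is a regular 16-gon, circumradius = √(r²−h²) = √(7²−0.66²) = 6.969; Merging all regions: only the r=7 sphere at (-4, 6) is present, so the union is just that shape — 1 connected region. The result has 1 disconnected region.

1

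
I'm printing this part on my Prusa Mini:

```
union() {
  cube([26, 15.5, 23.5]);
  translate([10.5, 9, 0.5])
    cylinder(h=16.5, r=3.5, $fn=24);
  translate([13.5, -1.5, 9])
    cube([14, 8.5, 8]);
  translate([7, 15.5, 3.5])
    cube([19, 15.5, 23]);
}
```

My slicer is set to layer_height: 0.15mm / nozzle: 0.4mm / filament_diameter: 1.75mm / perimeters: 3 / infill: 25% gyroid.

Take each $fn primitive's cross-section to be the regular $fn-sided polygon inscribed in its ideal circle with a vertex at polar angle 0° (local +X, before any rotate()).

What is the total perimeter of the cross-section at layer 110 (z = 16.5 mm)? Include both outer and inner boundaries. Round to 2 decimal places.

At z = 16.5 mm: the cube (footprint 26×15.5) is included at this height (perimeter 83.00 mm); the cylinder at (10.5, 9): section is a regular 24-gon, circumradius r=3.5 (perimeter = 2·24·3.500·sin(180°/24) = 21.93 mm); the cube at (13.5, -1.5) (footprint 14×8.5) is included at this height (perimeter 45.00 mm); the 19×15.5 cube at (7, 15.5) contributes its full rectangle (perimeter 69.00 mm); Merging all regions: the regions partially overlap (shared area 125.55 mm²), so the edge portions inside another operand are dropped and the merged outline is re-measured after clipping — boundary = 120.00 mm. Overall, the cross-section is a single solid region. Total boundary length (outer) = 120.00 mm.

120.00 mm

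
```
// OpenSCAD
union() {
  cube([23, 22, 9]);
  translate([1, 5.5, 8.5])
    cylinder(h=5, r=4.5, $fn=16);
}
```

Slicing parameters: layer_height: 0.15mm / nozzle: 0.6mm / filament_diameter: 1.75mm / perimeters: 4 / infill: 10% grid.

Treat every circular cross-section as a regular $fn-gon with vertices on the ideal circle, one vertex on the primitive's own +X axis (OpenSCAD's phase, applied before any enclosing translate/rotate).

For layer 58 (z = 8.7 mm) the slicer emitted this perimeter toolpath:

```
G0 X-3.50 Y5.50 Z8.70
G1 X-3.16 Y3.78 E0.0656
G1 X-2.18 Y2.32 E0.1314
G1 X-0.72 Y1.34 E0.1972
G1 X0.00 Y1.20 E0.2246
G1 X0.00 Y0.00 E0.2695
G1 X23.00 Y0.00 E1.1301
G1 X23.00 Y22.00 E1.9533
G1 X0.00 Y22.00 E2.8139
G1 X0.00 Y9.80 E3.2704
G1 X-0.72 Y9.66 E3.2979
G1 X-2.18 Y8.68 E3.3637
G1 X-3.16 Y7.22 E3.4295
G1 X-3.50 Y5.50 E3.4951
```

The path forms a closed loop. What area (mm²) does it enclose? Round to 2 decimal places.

Apply the shoelace formula to the sequence of (X, Y) vertices; enclosed area = 528.19 mm².

528.19 mm²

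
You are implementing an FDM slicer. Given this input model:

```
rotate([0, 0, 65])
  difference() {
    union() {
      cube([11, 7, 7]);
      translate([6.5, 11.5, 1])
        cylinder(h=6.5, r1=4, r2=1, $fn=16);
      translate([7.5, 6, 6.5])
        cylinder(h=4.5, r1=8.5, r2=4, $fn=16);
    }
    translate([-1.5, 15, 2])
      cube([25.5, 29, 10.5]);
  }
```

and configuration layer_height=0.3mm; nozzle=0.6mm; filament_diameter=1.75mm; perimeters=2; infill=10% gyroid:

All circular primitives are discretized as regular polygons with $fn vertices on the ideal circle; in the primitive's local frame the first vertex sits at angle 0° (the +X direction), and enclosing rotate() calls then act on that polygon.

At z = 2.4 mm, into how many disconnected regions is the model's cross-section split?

At z = 2.4 mm: the cube (footprint 11×7) is included at this height; the cone at (6.5, 11.5) contributes a regular 16-gon of circumradius 3.354 (interpolated between r1=4 and r2=1 at t=0.215); the cone at (7.5, 6) is absent (z outside [6.5, 11]); Merging all regions: the 2 present regions are separate (no shared area or edge), so areas and boundary lengths simply add and each stays a separate island — 2 connected regions; the 25.5×29 cube at (-1.5, 15) contributes its full rectangle; Taking the first minus the rest: starting from that combined region, the 25.5×29 cube at (-1.5, 15) misses the remaining region (no effect) — 2 connected regions; (whole slice rotated 65° about Z — lengths, areas and connectivity unchanged). The result has 2 disconnected regions.

2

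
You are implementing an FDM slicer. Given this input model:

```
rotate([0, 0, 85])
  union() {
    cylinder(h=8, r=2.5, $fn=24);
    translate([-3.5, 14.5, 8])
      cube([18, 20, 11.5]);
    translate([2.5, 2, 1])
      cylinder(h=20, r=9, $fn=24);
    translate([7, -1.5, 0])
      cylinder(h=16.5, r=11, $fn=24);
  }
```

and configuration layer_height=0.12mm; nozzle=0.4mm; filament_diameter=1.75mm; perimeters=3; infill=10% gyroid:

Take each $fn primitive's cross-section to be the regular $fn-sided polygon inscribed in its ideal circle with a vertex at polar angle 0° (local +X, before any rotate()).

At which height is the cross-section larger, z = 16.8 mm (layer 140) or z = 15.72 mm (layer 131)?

Layer 140 (z = 16.8): the cylinder is absent (z outside [0, 8]); the 18×20 cube at (-3.5, 14.5) contributes its full rectangle (area 360.00 mm²); the cylinder at (2.5, 2): section is a regular 24-gon, circumradius r=9 (area = (24/2)·9.000²·sin(360°/24) = 251.57 mm²); the cylinder at (7, -1.5) is not intersected at this z (z outside [0, 16.5]); Merging all regions: the 2 present regions are separate (no shared area or edge), so areas and boundary lengths simply add and each stays a separate island — area = 611.57 mm²; (rotated 85° about Z; rotation is an isometry so areas/perimeters/island counts are preserved). So its area = 611.57 mm². Layer 131 (z = 15.72): the cylinder does not reach this height (z outside [0, 8]); the 18×20 cube at (-3.5, 14.5) contributes its full rectangle (area 360.00 mm²); the r=9 cylinder at (2.5, 2) contributes a regular 24-gon of circumradius 9 (area = (24/2)·9.000²·sin(360°/24) = 251.57 mm²); the r=11 cylinder at (7, -1.5) gives a regular 24-gon of circumradius 11 (constant along its height) (area = (24/2)·11.000²·sin(360°/24) = 375.81 mm²); Taking the union: the regions partially overlap — summed areas 987.38 mm² minus the doubly-counted overlap 194.66 mm² gives 792.72 mm² — area = 792.72 mm²; (rotated 85° about Z; rotation is an isometry so areas/perimeters/island counts are preserved). So its area = 792.72 mm². Layer 131 is larger (792.72 vs 611.57 mm²).

layer 131 (z = 15.72 mm)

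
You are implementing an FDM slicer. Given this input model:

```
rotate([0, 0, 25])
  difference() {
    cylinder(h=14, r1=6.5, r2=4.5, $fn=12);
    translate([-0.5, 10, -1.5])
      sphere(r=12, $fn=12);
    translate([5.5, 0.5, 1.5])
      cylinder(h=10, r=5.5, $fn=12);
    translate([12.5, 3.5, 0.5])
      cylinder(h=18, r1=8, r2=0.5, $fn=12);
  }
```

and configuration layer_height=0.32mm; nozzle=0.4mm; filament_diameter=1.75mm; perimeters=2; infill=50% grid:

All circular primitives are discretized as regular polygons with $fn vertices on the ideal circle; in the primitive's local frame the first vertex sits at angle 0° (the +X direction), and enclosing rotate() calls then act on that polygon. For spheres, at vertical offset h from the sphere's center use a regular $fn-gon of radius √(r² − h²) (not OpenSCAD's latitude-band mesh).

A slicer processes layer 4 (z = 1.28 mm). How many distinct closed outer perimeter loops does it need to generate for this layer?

At z = 1.28 mm: the cone (r1=6.5→r2=4.5) has section circumradius 6.317 here — a regular 12-gon; the r=12 sphere at (-0.5, 10) contributes a regular 12-gon of circumradius √(12²−2.78²) = 11.674; the cylinder at (5.5, 0.5) is not intersected at this z (z outside [1.5, 11.5]); the cone at (12.5, 3.5) contributes a regular 12-gon of circumradius 7.675 (interpolated between r1=8 and r2=0.5 at t=0.043); After the difference (first − rest): starting from the cone, the r=12 sphere at (-0.5, 10) partially overlaps it — only the 69.97 mm² overlap (of its 408.81 mm²) is removed, clipping the outline; the cone at (12.5, 3.5) partially overlaps it — only the 0.47 mm² overlap (of its 176.72 mm²) is removed, clipping the outline — 1 connected region; (rotated 25° about Z; rotation is an isometry so areas/perimeters/island counts are preserved). The result has 1 disconnected region.

1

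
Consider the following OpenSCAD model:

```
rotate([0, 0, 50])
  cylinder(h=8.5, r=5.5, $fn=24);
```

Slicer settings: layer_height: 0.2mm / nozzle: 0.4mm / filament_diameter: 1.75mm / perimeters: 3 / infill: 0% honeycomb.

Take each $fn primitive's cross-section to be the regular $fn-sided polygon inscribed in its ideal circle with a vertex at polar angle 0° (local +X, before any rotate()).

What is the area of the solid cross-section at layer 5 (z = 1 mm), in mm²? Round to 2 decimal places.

At z = 1 mm: the r=5.5 cylinder contributes a regular 24-gon of circumradius 5.5 (area = (24/2)·5.500²·sin(360°/24) = 93.95 mm²); (whole slice rotated 50° about Z — lengths, areas and connectivity unchanged). Overall, the cross-section is a single solid region. Net area = 93.95 mm².

93.95 mm²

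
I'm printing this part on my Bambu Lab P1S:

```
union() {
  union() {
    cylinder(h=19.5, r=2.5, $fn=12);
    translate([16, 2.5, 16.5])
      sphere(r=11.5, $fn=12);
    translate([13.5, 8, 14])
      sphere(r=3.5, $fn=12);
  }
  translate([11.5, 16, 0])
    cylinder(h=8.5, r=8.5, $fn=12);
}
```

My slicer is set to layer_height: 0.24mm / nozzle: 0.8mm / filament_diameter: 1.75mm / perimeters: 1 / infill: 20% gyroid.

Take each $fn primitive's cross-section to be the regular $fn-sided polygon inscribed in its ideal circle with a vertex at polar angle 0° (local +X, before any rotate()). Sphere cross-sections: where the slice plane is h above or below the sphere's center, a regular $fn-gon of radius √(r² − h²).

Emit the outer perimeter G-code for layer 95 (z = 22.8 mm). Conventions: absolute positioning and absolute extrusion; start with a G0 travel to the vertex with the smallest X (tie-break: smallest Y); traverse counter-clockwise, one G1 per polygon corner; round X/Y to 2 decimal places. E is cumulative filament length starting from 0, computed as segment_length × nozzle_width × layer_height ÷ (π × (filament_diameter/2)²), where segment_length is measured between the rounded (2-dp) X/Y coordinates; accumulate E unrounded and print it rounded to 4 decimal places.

G0 X6.38 Y2.50 Z22.80
G1 X7.67 Y-2.31 E0.3975
G1 X11.19 Y-5.83 E0.7949
G1 X16.00 Y-7.12 E1.1924
G1 X20.81 Y-5.83 E1.5899
G1 X24.33 Y-2.31 E1.9873
G1 X25.62 Y2.50 E2.3848
G1 X24.33 Y7.31 E2.7824
G1 X20.81 Y10.83 E3.1797
G1 X16.00 Y12.12 E3.5772
G1 X11.19 Y10.83 E3.9748
G1 X7.67 Y7.31 E4.3721
G1 X6.38 Y2.50 E4.7697

At z = 22.8 mm: the cylinder does not reach this height (z outside [0, 19.5]); the sphere at (16, 2.5): section is a regular 12-gon, circumradius = √(r²−h²) = √(11.5²−6.3²) = 9.621; the sphere at (13.5, 8) is not intersected at this z (|z−center|=8.800 > r=3.5); Merging all regions: only the r=11.5 sphere at (16, 2.5) is present, so the union is just that shape — 1 connected region; the cylinder at (11.5, 16) is not intersected at this z (z outside [0, 8.5]); Taking the union: only that combined region is present, so the union is just that shape — 1 connected region. The outline is a single polygon with 12 vertices. Extrusion per mm of travel: 0.8 × 0.24 / (π × 0.875²) = 0.079824. Accumulating E over each segment gives final E = 4.7697.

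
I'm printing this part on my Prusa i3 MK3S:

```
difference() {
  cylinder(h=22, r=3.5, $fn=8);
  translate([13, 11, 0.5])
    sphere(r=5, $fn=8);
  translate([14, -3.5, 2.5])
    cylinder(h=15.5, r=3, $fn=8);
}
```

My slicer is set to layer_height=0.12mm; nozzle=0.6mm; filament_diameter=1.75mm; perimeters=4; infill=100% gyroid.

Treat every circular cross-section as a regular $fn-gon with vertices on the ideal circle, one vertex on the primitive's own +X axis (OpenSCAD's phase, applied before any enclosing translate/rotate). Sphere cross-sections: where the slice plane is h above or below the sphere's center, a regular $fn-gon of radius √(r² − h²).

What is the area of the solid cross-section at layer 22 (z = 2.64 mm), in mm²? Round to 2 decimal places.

34.65 mm²

At z = 2.64 mm: the r=3.5 cylinder gives a regular 8-gon of circumradius 3.5 (constant along its height) (area = (8/2)·3.500²·sin(360°/8) = 34.65 mm²); the sphere at (13, 11): section is a regular 8-gon, circumradius = √(r²−h²) = √(5²−2.14²) = 4.519 (area = (8/2)·4.519²·sin(360°/8) = 57.76 mm²); the r=3 cylinder at (14, -3.5) contributes a regular 8-gon of circumradius 3 (area = (8/2)·3.000²·sin(360°/8) = 25.46 mm²); Taking the first minus the rest: starting from the r=3.5 cylinder (34.65 mm²), the r=5 sphere at (13, 11) misses the remaining region (no effect); the r=3 cylinder at (14, -3.5) misses the remaining region (no effect) — area = 34.65 mm². Overall, the cross-section is a single solid region. Net area = 34.65 mm².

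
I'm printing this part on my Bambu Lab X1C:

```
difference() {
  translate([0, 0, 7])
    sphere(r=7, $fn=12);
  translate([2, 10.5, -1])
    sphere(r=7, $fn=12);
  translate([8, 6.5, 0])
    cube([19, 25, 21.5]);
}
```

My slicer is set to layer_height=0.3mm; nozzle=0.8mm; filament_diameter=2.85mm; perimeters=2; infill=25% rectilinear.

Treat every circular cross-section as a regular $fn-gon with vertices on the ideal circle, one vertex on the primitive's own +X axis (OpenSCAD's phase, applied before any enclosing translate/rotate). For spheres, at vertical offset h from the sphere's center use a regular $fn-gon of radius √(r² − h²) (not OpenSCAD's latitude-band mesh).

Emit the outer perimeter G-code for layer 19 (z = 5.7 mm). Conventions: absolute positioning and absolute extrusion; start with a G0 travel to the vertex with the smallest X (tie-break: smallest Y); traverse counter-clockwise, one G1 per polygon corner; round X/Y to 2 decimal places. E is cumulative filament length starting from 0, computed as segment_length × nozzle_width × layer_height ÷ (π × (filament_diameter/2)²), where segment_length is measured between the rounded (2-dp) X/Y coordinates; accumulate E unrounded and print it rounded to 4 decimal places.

G0 X-6.88 Y0.00 Z5.70
G1 X-5.96 Y-3.44 E0.1340
G1 X-3.44 Y-5.96 E0.2680
G1 X0.00 Y-6.88 E0.4020
G1 X3.44 Y-5.96 E0.5360
G1 X5.96 Y-3.44 E0.6700
G1 X6.88 Y0.00 E0.8040
G1 X5.96 Y3.44 E0.9380
G1 X3.44 Y5.96 E1.0720
G1 X0.00 Y6.88 E1.2060
G1 X-3.44 Y5.96 E1.3400
G1 X-5.96 Y3.44 E1.4741
G1 X-6.88 Y0.00 E1.6080

At z = 5.7 mm: the sphere: section is a regular 12-gon, circumradius = √(r²−h²) = √(7²−1.3²) = 6.878; the r=7 sphere at (2, 10.5) contributes a regular 12-gon of circumradius √(7²−6.7²) = 2.027; the 19×25 cube at (8, 6.5) contributes its full rectangle; Subtracting the remaining from the first: starting from the r=7 sphere, the r=7 sphere at (2, 10.5) misses the remaining region (no effect); the 19×25 cube at (8, 6.5) misses the remaining region (no effect) — 1 connected region. The outline is a single polygon with 12 vertices. Extrusion per mm of travel: 0.8 × 0.3 / (π × 1.425²) = 0.037621. Accumulating E over each segment gives final E = 1.6080.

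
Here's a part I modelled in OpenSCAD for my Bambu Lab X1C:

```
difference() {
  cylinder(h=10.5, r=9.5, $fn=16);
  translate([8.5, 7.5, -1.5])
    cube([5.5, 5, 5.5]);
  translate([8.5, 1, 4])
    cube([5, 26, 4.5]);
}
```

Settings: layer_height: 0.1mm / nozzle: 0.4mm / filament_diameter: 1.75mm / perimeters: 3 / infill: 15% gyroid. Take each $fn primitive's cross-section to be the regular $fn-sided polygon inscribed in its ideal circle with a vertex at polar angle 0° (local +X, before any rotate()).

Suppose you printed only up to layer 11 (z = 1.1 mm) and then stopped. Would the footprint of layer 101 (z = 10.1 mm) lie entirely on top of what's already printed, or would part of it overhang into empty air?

Compare the two slices. At z = 1.1: the r=9.5 cylinder gives a regular 16-gon of circumradius 9.5 (constant along its height) (area = (16/2)·9.500²·sin(360°/16) = 276.30 mm²); the 5.5×5 cube at (8.5, 7.5) contributes its full rectangle (area 27.50 mm²); the cube at (8.5, 1) is absent (z outside [4, 8.5]); After the difference (first − rest): starting from the r=9.5 cylinder (276.30 mm²), the 5.5×5 cube at (8.5, 7.5) misses the remaining region (no effect) — area = 276.30 mm². At z = 10.1: the r=9.5 cylinder contributes a regular 16-gon of circumradius 9.5 (area = (16/2)·9.500²·sin(360°/16) = 276.30 mm²); the cube at (8.5, 7.5) is not intersected at this z (z outside [-1.5, 4]); the cube at (8.5, 1) is not intersected at this z (z outside [4, 8.5]); Subtracting the remaining from the first: none of the subtracted shapes is present at this height, so the r=9.5 cylinder is unchanged — area = 276.30 mm². Checking containment: the cross-section at z = 10.1 is a subset of the cross-section at z = 1.1.

entirely on top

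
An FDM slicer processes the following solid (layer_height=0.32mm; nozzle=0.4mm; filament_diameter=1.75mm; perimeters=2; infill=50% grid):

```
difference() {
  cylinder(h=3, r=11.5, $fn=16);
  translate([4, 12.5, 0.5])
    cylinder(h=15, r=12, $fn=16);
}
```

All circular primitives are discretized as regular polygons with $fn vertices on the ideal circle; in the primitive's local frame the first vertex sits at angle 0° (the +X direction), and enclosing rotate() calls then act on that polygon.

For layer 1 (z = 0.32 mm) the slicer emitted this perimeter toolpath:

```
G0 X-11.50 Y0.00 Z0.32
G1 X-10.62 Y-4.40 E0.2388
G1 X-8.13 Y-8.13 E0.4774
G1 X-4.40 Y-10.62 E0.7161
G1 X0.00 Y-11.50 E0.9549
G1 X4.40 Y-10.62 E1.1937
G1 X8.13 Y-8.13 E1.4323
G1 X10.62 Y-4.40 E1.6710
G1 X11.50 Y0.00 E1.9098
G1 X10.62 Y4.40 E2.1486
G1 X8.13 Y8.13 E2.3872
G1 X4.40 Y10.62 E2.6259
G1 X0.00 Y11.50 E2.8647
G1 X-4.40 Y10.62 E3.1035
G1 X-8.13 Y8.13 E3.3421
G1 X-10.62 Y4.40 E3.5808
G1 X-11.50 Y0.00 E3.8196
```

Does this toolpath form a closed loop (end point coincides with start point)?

yes

Start point (G0): (-11.50, 0.00). End point (last G1): the path returns to the start — closed.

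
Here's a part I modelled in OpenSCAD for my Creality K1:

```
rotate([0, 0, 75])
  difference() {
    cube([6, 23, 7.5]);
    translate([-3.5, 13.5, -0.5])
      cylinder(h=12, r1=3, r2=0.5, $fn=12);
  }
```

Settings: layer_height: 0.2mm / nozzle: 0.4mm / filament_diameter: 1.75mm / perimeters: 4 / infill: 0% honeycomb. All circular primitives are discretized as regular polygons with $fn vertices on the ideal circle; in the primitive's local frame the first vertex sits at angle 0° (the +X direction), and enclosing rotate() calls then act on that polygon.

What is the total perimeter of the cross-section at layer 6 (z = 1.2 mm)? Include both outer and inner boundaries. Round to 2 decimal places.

At z = 1.2 mm: the 6×23 cube contributes its full rectangle (perimeter 58.00 mm); the cone at (-3.5, 13.5) (r1=3→r2=0.5) has section circumradius 2.646 here — a regular 12-gon (perimeter = 2·12·2.646·sin(180°/12) = 16.44 mm); Taking the first minus the rest: starting from the 6×23 cube, the cone at (-3.5, 13.5) misses the remaining region (no effect) — boundary = 58.00 mm; (whole slice rotated 75° about Z — lengths, areas and connectivity unchanged). Overall, the cross-section is a single solid region. Total boundary length (outer) = 58.00 mm.

58.00 mm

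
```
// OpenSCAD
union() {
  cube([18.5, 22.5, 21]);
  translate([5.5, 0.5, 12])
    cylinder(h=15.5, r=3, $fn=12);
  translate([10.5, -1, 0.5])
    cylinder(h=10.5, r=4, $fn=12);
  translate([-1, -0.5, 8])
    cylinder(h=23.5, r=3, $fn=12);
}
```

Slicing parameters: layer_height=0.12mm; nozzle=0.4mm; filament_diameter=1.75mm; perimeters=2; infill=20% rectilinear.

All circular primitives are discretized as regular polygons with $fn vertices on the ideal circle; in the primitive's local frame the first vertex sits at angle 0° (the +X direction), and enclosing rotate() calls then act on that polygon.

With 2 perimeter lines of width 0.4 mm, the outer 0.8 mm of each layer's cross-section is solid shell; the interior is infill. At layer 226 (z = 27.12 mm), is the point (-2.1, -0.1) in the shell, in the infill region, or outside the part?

At z = 27.12 mm: the cube is absent (z outside [0, 21]); the cylinder at (5.5, 0.5): section is a regular 12-gon, circumradius r=3; the cylinder at (10.5, -1) does not reach this height (z outside [0.5, 11]); the r=3 cylinder at (-1, -0.5) contributes a regular 12-gon of circumradius 3; Merging all regions: the 2 present regions are separate (no shared area or edge), so areas and boundary lengths simply add and each stays a separate island — 2 connected regions. Overall, the cross-section has 2 separate islands. The nearest boundary edge runs (-4.00, -0.50)→(-3.60, 1.00); distance from the point to it = 1.73 mm. (Shell/infill is judged within the island containing the point — the largest one.) The point is inside the cross-section and 1.73 mm from the nearest boundary — more than the 0.8 mm shell width (2 × 0.4), so it's in the infill interior.

infill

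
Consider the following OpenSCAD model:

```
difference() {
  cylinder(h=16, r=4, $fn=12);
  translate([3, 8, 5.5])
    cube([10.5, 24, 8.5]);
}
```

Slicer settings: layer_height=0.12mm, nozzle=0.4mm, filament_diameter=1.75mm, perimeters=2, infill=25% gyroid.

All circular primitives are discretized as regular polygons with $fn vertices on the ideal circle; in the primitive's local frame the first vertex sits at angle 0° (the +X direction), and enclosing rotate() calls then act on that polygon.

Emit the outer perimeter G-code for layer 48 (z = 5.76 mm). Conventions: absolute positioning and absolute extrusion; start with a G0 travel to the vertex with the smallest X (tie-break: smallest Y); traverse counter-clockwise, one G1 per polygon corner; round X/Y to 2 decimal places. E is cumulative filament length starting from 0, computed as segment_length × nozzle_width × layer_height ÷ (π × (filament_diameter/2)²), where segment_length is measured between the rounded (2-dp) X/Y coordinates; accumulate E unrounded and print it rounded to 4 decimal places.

G0 X-4.00 Y0.00 Z5.76
G1 X-3.46 Y-2.00 E0.0413
G1 X-2.00 Y-3.46 E0.0825
G1 X0.00 Y-4.00 E0.1239
G1 X2.00 Y-3.46 E0.1652
G1 X3.46 Y-2.00 E0.2064
G1 X4.00 Y0.00 E0.2478
G1 X3.46 Y2.00 E0.2891
G1 X2.00 Y3.46 E0.3303
G1 X0.00 Y4.00 E0.3717
G1 X-2.00 Y3.46 E0.4130
G1 X-3.46 Y2.00 E0.4542
G1 X-4.00 Y0.00 E0.4955

At z = 5.76 mm: the r=4 cylinder contributes a regular 12-gon of circumradius 4; the 10.5×24 cube at (3, 8) contributes its full rectangle; Subtracting the remaining from the first: starting from the r=4 cylinder, the 10.5×24 cube at (3, 8) misses the remaining region (no effect) — 1 connected region. The outline is a single polygon with 12 vertices. Extrusion per mm of travel: 0.4 × 0.12 / (π × 0.875²) = 0.019956. Accumulating E over each segment gives final E = 0.4955.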